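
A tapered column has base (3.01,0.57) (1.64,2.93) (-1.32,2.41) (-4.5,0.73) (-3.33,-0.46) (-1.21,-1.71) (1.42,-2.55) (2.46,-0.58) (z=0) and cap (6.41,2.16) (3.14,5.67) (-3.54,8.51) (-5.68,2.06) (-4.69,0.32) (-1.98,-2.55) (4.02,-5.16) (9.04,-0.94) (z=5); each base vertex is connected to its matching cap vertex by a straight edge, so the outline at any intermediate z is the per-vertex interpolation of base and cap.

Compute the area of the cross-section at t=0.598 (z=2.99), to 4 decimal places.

Area at t=0.598: 70.3558

Cross-section at t=0.598: each vertex is (1-t)·p0[i] + t·p1[i].
  v1: (1-0.598)·(3.01,0.57) + 0.598·(6.41,2.16) = (5.0432,1.5208)
  v2: (1-0.598)·(1.64,2.93) + 0.598·(3.14,5.67) = (2.5370,4.5685)
  v3: (1-0.598)·(-1.32,2.41) + 0.598·(-3.54,8.51) = (-2.6476,6.0578)
  v4: (1-0.598)·(-4.5,0.73) + 0.598·(-5.68,2.06) = (-5.2056,1.5253)
  v5: (1-0.598)·(-3.33,-0.46) + 0.598·(-4.69,0.32) = (-4.1433,0.0064)
  v6: (1-0.598)·(-1.21,-1.71) + 0.598·(-1.98,-2.55) = (-1.6705,-2.2123)
  v7: (1-0.598)·(1.42,-2.55) + 0.598·(4.02,-5.16) = (2.9748,-4.1108)
  v8: (1-0.598)·(2.46,-0.58) + 0.598·(9.04,-0.94) = (6.3948,-0.7953)
Shoelace sum Σ(x_i·y_{i+1} − x_{i+1}·y_i):
  i=1: 5.0432·4.5685 − 2.5370·1.5208 = +19.1816 (running +19.1816)
  i=2: 2.5370·6.0578 − -2.6476·4.5685 = +27.4641 (running +46.6457)
  i=3: -2.6476·1.5253 − -5.2056·6.0578 = +27.4963 (running +74.1420)
  i=4: -5.2056·0.0064 − -4.1433·1.5253 = +6.2864 (running +80.4284)
  i=5: -4.1433·-2.2123 − -1.6705·0.0064 = +9.1770 (running +89.6054)
  i=6: -1.6705·-4.1108 − 2.9748·-2.2123 = +13.4481 (running +103.0535)
  i=7: 2.9748·-0.7953 − 6.3948·-4.1108 = +23.9220 (running +126.9755)
  i=8: 6.3948·1.5208 − 5.0432·-0.7953 = +13.7362 (running +140.7117)
Area = |Σ|/2 = |140.7117|/2 = 70.3558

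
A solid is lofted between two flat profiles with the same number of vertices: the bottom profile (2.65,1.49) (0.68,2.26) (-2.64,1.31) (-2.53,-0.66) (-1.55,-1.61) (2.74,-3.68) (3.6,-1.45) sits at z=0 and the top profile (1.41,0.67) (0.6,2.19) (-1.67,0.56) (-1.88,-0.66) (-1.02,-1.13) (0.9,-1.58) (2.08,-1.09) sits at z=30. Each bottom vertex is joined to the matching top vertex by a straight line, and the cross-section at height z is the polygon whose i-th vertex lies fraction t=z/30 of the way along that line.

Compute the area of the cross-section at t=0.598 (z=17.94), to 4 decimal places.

Cross-section at t=0.598: each vertex is (1-t)·p0[i] + t·p1[i].
  v1: (1-0.598)·(2.65,1.49) + 0.598·(1.41,0.67) = (1.9085,0.9996)
  v2: (1-0.598)·(0.68,2.26) + 0.598·(0.6,2.19) = (0.6322,2.2181)
  v3: (1-0.598)·(-2.64,1.31) + 0.598·(-1.67,0.56) = (-2.0599,0.8615)
  v4: (1-0.598)·(-2.53,-0.66) + 0.598·(-1.88,-0.66) = (-2.1413,-0.6600)
  v5: (1-0.598)·(-1.55,-1.61) + 0.598·(-1.02,-1.13) = (-1.2331,-1.3230)
  v6: (1-0.598)·(2.74,-3.68) + 0.598·(0.9,-1.58) = (1.6397,-2.4242)
  v7: (1-0.598)·(3.6,-1.45) + 0.598·(2.08,-1.09) = (2.6910,-1.2347)
Shoelace sum Σ(x_i·y_{i+1} − x_{i+1}·y_i):
  i=1: 1.9085·2.2181 − 0.6322·0.9996 = +3.6013 (running +3.6013)
  i=2: 0.6322·0.8615 − -2.0599·2.2181 = +5.1138 (running +8.7152)
  i=3: -2.0599·-0.6600 − -2.1413·0.8615 = +3.2043 (running +11.9195)
  i=4: -2.1413·-1.3230 − -1.2331·-0.6600 = +2.0190 (running +13.9385)
  i=5: -1.2331·-2.4242 − 1.6397·-1.3230 = +5.1584 (running +19.0969)
  i=6: 1.6397·-1.2347 − 2.6910·-2.4242 = +4.4991 (running +23.5960)
  i=7: 2.6910·0.9996 − 1.9085·-1.2347 = +5.0465 (running +28.6425)
Area = |Σ|/2 = |28.6425|/2 = 14.3213

Area at t=0.598: 14.3213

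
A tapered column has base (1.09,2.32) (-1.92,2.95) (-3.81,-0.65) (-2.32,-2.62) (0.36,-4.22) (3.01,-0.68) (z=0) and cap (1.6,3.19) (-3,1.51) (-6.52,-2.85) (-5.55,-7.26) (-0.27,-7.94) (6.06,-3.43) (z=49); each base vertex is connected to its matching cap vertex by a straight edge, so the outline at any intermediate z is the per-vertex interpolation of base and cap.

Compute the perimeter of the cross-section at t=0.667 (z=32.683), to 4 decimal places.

Cross-section at t=0.667: each vertex is (1-t)·p0[i] + t·p1[i].
  v1: (1-0.667)·(1.09,2.32) + 0.667·(1.6,3.19) = (1.4302,2.9003)
  v2: (1-0.667)·(-1.92,2.95) + 0.667·(-3,1.51) = (-2.6404,1.9895)
  v3: (1-0.667)·(-3.81,-0.65) + 0.667·(-6.52,-2.85) = (-5.6176,-2.1174)
  v4: (1-0.667)·(-2.32,-2.62) + 0.667·(-5.55,-7.26) = (-4.4744,-5.7149)
  v5: (1-0.667)·(0.36,-4.22) + 0.667·(-0.27,-7.94) = (-0.0602,-6.7012)
  v6: (1-0.667)·(3.01,-0.68) + 0.667·(6.06,-3.43) = (5.0443,-2.5143)
Perimeter = Σ |v_{i+1} − v_i|:
  edge 1→2: √(-4.0705² + -0.9108²) = 4.1712 (running 4.1712)
  edge 2→3: √(-2.9772² + -4.1069²) = 5.0725 (running 9.2437)
  edge 3→4: √(1.1432² + -3.5975²) = 3.7747 (running 13.0184)
  edge 4→5: √(4.4142² + -0.9864²) = 4.5231 (running 17.5415)
  edge 5→6: √(5.1046² + 4.1870²) = 6.6021 (running 24.1436)
  edge 6→1: √(-3.6142² + 5.4145²) = 6.5100 (running 30.6535)
Perimeter = 30.6535

Perimeter at t=0.667: 30.6535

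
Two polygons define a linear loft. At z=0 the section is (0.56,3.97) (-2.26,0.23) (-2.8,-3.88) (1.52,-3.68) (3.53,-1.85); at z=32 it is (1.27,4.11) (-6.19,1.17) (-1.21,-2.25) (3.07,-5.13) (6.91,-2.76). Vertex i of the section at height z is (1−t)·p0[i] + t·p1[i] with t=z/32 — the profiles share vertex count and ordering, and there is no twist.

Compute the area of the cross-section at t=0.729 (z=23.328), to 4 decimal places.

Cross-section at t=0.729: each vertex is (1-t)·p0[i] + t·p1[i].
  v1: (1-0.729)·(0.56,3.97) + 0.729·(1.27,4.11) = (1.0776,4.0721)
  v2: (1-0.729)·(-2.26,0.23) + 0.729·(-6.19,1.17) = (-5.1250,0.9153)
  v3: (1-0.729)·(-2.8,-3.88) + 0.729·(-1.21,-2.25) = (-1.6409,-2.6917)
  v4: (1-0.729)·(1.52,-3.68) + 0.729·(3.07,-5.13) = (2.6499,-4.7370)
  v5: (1-0.729)·(3.53,-1.85) + 0.729·(6.91,-2.76) = (5.9940,-2.5134)
Shoelace sum Σ(x_i·y_{i+1} − x_{i+1}·y_i):
  i=1: 1.0776·0.9153 − -5.1250·4.0721 = +21.8555 (running +21.8555)
  i=2: -5.1250·-2.6917 − -1.6409·0.9153 = +15.2969 (running +37.1523)
  i=3: -1.6409·-4.7370 − 2.6499·-2.6917 = +14.9059 (running +52.0583)
  i=4: 2.6499·-2.5134 − 5.9940·-4.7370 = +21.7336 (running +73.7919)
  i=5: 5.9940·4.0721 − 1.0776·-2.5134 = +27.1164 (running +100.9083)
Area = |Σ|/2 = |100.9083|/2 = 50.4541

Area at t=0.729: 50.4541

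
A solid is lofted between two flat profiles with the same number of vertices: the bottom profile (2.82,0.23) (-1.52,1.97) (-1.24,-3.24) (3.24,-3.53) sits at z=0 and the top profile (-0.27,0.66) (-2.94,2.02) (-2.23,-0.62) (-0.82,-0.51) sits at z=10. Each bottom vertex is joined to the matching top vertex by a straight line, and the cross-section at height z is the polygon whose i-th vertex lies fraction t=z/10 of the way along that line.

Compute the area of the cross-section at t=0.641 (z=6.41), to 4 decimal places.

Area at t=0.641: 8.0492

Cross-section at t=0.641: each vertex is (1-t)·p0[i] + t·p1[i].
  v1: (1-0.641)·(2.82,0.23) + 0.641·(-0.27,0.66) = (0.8393,0.5056)
  v2: (1-0.641)·(-1.52,1.97) + 0.641·(-2.94,2.02) = (-2.4302,2.0021)
  v3: (1-0.641)·(-1.24,-3.24) + 0.641·(-2.23,-0.62) = (-1.8746,-1.5606)
  v4: (1-0.641)·(3.24,-3.53) + 0.641·(-0.82,-0.51) = (0.6375,-1.5942)
Shoelace sum Σ(x_i·y_{i+1} − x_{i+1}·y_i):
  i=1: 0.8393·2.0021 − -2.4302·0.5056 = +2.9091 (running +2.9091)
  i=2: -2.4302·-1.5606 − -1.8746·2.0021 = +7.5456 (running +10.4547)
  i=3: -1.8746·-1.5942 − 0.6375·-1.5606 = +3.9834 (running +14.4381)
  i=4: 0.6375·0.5056 − 0.8393·-1.5942 = +1.6604 (running +16.0984)
Area = |Σ|/2 = |16.0984|/2 = 8.0492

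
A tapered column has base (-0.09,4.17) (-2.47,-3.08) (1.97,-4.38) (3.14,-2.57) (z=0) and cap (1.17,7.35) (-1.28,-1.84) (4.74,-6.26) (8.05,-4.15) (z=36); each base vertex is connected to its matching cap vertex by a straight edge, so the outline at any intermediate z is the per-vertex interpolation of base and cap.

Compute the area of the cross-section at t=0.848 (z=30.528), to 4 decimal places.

Cross-section at t=0.848: each vertex is (1-t)·p0[i] + t·p1[i].
  v1: (1-0.848)·(-0.09,4.17) + 0.848·(1.17,7.35) = (0.9785,6.8666)
  v2: (1-0.848)·(-2.47,-3.08) + 0.848·(-1.28,-1.84) = (-1.4609,-2.0285)
  v3: (1-0.848)·(1.97,-4.38) + 0.848·(4.74,-6.26) = (4.3190,-5.9742)
  v4: (1-0.848)·(3.14,-2.57) + 0.848·(8.05,-4.15) = (7.3037,-3.9098)
Shoelace sum Σ(x_i·y_{i+1} − x_{i+1}·y_i):
  i=1: 0.9785·-2.0285 − -1.4609·6.8666 = +8.0465 (running +8.0465)
  i=2: -1.4609·-5.9742 − 4.3190·-2.0285 = +17.4886 (running +25.5351)
  i=3: 4.3190·-3.9098 − 7.3037·-5.9742 = +26.7475 (running +52.2826)
  i=4: 7.3037·6.8666 − 0.9785·-3.9098 = +53.9774 (running +106.2600)
Area = |Σ|/2 = |106.2600|/2 = 53.1300

Area at t=0.848: 53.1300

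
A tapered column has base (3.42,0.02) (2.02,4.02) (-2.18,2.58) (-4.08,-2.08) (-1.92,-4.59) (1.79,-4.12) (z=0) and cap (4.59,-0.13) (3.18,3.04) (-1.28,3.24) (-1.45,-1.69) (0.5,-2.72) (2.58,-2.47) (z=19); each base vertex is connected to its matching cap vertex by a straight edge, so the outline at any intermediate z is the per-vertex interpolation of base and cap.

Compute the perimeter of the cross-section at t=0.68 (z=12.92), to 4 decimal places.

Cross-section at t=0.68: each vertex is (1-t)·p0[i] + t·p1[i].
  v1: (1-0.68)·(3.42,0.02) + 0.68·(4.59,-0.13) = (4.2156,-0.0820)
  v2: (1-0.68)·(2.02,4.02) + 0.68·(3.18,3.04) = (2.8088,3.3536)
  v3: (1-0.68)·(-2.18,2.58) + 0.68·(-1.28,3.24) = (-1.5680,3.0288)
  v4: (1-0.68)·(-4.08,-2.08) + 0.68·(-1.45,-1.69) = (-2.2916,-1.8148)
  v5: (1-0.68)·(-1.92,-4.59) + 0.68·(0.5,-2.72) = (-0.2744,-3.3184)
  v6: (1-0.68)·(1.79,-4.12) + 0.68·(2.58,-2.47) = (2.3272,-2.9980)
Perimeter = Σ |v_{i+1} − v_i|:
  edge 1→2: √(-1.4068² + 3.4356²) = 3.7125 (running 3.7125)
  edge 2→3: √(-4.3768² + -0.3248²) = 4.3888 (running 8.1013)
  edge 3→4: √(-0.7236² + -4.8436²) = 4.8974 (running 12.9987)
  edge 4→5: √(2.0172² + -1.5036²) = 2.5159 (running 15.5146)
  edge 5→6: √(2.6016² + 0.3204²) = 2.6213 (running 18.1358)
  edge 6→1: √(1.8884² + 2.9160²) = 3.4741 (running 21.6099)
Perimeter = 21.6099

Perimeter at t=0.68: 21.6099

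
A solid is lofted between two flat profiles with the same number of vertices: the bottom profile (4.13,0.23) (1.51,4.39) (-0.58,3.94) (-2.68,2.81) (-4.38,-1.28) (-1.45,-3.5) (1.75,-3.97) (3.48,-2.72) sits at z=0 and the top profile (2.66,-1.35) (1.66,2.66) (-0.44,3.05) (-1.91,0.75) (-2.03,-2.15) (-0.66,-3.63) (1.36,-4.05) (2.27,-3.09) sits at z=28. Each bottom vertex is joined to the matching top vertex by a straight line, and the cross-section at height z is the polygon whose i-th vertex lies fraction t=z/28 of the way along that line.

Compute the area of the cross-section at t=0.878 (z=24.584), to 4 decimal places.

Cross-section at t=0.878: each vertex is (1-t)·p0[i] + t·p1[i].
  v1: (1-0.878)·(4.13,0.23) + 0.878·(2.66,-1.35) = (2.8393,-1.1572)
  v2: (1-0.878)·(1.51,4.39) + 0.878·(1.66,2.66) = (1.6417,2.8711)
  v3: (1-0.878)·(-0.58,3.94) + 0.878·(-0.44,3.05) = (-0.4571,3.1586)
  v4: (1-0.878)·(-2.68,2.81) + 0.878·(-1.91,0.75) = (-2.0039,1.0013)
  v5: (1-0.878)·(-4.38,-1.28) + 0.878·(-2.03,-2.15) = (-2.3167,-2.0439)
  v6: (1-0.878)·(-1.45,-3.5) + 0.878·(-0.66,-3.63) = (-0.7564,-3.6141)
  v7: (1-0.878)·(1.75,-3.97) + 0.878·(1.36,-4.05) = (1.4076,-4.0402)
  v8: (1-0.878)·(3.48,-2.72) + 0.878·(2.27,-3.09) = (2.4176,-3.0449)
Shoelace sum Σ(x_i·y_{i+1} − x_{i+1}·y_i):
  i=1: 2.8393·2.8711 − 1.6417·-1.1572 = +10.0518 (running +10.0518)
  i=2: 1.6417·3.1586 − -0.4571·2.8711 = +6.4977 (running +16.5495)
  i=3: -0.4571·1.0013 − -2.0039·3.1586 = +5.8719 (running +22.4214)
  i=4: -2.0039·-2.0439 − -2.3167·1.0013 = +6.4155 (running +28.8370)
  i=5: -2.3167·-3.6141 − -0.7564·-2.0439 = +6.8269 (running +35.6639)
  i=6: -0.7564·-4.0402 − 1.4076·-3.6141 = +8.1431 (running +43.8070)
  i=7: 1.4076·-3.0449 − 2.4176·-4.0402 = +5.4819 (running +49.2889)
  i=8: 2.4176·-1.1572 − 2.8393·-3.0449 = +5.8476 (running +55.1366)
Area = |Σ|/2 = |55.1366|/2 = 27.5683

Area at t=0.878: 27.5683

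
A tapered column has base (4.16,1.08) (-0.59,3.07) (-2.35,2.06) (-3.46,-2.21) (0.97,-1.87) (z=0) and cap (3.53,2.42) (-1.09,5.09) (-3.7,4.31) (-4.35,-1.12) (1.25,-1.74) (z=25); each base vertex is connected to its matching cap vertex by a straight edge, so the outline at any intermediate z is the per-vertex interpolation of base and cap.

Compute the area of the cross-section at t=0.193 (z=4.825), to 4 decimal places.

Cross-section at t=0.193: each vertex is (1-t)·p0[i] + t·p1[i].
  v1: (1-0.193)·(4.16,1.08) + 0.193·(3.53,2.42) = (4.0384,1.3386)
  v2: (1-0.193)·(-0.59,3.07) + 0.193·(-1.09,5.09) = (-0.6865,3.4599)
  v3: (1-0.193)·(-2.35,2.06) + 0.193·(-3.7,4.31) = (-2.6105,2.4943)
  v4: (1-0.193)·(-3.46,-2.21) + 0.193·(-4.35,-1.12) = (-3.6318,-1.9996)
  v5: (1-0.193)·(0.97,-1.87) + 0.193·(1.25,-1.74) = (1.0240,-1.8449)
Shoelace sum Σ(x_i·y_{i+1} − x_{i+1}·y_i):
  i=1: 4.0384·3.4599 − -0.6865·1.3386 = +14.8913 (running +14.8913)
  i=2: -0.6865·2.4943 − -2.6105·3.4599 = +7.3198 (running +22.2111)
  i=3: -2.6105·-1.9996 − -3.6318·2.4943 = +14.2787 (running +36.4898)
  i=4: -3.6318·-1.8449 − 1.0240·-1.9996 = +8.7480 (running +45.2378)
  i=5: 1.0240·1.3386 − 4.0384·-1.8449 = +8.8213 (running +54.0591)
Area = |Σ|/2 = |54.0591|/2 = 27.0296

Area at t=0.193: 27.0296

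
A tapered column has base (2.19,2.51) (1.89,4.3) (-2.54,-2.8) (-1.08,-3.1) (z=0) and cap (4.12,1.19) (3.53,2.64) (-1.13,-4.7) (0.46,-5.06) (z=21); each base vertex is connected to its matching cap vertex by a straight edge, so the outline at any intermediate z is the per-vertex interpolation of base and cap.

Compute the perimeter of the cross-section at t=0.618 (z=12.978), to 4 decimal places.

Cross-section at t=0.618: each vertex is (1-t)·p0[i] + t·p1[i].
  v1: (1-0.618)·(2.19,2.51) + 0.618·(4.12,1.19) = (3.3827,1.6942)
  v2: (1-0.618)·(1.89,4.3) + 0.618·(3.53,2.64) = (2.9035,3.2741)
  v3: (1-0.618)·(-2.54,-2.8) + 0.618·(-1.13,-4.7) = (-1.6686,-3.9742)
  v4: (1-0.618)·(-1.08,-3.1) + 0.618·(0.46,-5.06) = (-0.1283,-4.3113)
Perimeter = Σ |v_{i+1} − v_i|:
  edge 1→2: √(-0.4792² + 1.5799²) = 1.6510 (running 1.6510)
  edge 2→3: √(-4.5721² + -7.2483²) = 8.5699 (running 10.2208)
  edge 3→4: √(1.5403² + -0.3371²) = 1.5768 (running 11.7976)
  edge 4→1: √(3.5110² + 6.0055²) = 6.9565 (running 18.7542)
Perimeter = 18.7542

Perimeter at t=0.618: 18.7542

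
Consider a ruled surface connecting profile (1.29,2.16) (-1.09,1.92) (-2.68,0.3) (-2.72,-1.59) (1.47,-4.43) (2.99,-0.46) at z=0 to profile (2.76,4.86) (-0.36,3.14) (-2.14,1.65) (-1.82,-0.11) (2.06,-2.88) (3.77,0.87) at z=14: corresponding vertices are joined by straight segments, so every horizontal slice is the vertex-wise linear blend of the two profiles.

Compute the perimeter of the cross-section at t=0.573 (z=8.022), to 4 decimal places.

Perimeter at t=0.573: 19.8414

Cross-section at t=0.573: each vertex is (1-t)·p0[i] + t·p1[i].
  v1: (1-0.573)·(1.29,2.16) + 0.573·(2.76,4.86) = (2.1323,3.7071)
  v2: (1-0.573)·(-1.09,1.92) + 0.573·(-0.36,3.14) = (-0.6717,2.6191)
  v3: (1-0.573)·(-2.68,0.3) + 0.573·(-2.14,1.65) = (-2.3706,1.0736)
  v4: (1-0.573)·(-2.72,-1.59) + 0.573·(-1.82,-0.11) = (-2.2043,-0.7420)
  v5: (1-0.573)·(1.47,-4.43) + 0.573·(2.06,-2.88) = (1.8081,-3.5418)
  v6: (1-0.573)·(2.99,-0.46) + 0.573·(3.77,0.87) = (3.4369,0.3021)
Perimeter = Σ |v_{i+1} − v_i|:
  edge 1→2: √(-2.8040² + -1.0880²) = 3.0077 (running 3.0077)
  edge 2→3: √(-1.6989² + -1.5455²) = 2.2967 (running 5.3044)
  edge 3→4: √(0.1663² + -1.8155²) = 1.8231 (running 7.1275)
  edge 4→5: √(4.0124² + -2.7999²) = 4.8927 (running 12.0202)
  edge 5→6: √(1.6289² + 3.8439²) = 4.1748 (running 16.1950)
  edge 6→1: √(-1.3046² + 3.4050²) = 3.6464 (running 19.8414)
Perimeter = 19.8414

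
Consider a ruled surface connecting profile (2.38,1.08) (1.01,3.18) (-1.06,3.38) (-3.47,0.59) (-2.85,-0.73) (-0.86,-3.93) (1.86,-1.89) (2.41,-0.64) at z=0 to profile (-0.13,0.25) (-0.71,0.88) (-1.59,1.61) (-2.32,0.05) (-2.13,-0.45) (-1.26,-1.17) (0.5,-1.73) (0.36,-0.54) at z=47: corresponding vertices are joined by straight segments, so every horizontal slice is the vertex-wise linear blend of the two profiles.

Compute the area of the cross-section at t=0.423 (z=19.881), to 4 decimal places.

Area at t=0.423: 16.0978

Cross-section at t=0.423: each vertex is (1-t)·p0[i] + t·p1[i].
  v1: (1-0.423)·(2.38,1.08) + 0.423·(-0.13,0.25) = (1.3183,0.7289)
  v2: (1-0.423)·(1.01,3.18) + 0.423·(-0.71,0.88) = (0.2824,2.2071)
  v3: (1-0.423)·(-1.06,3.38) + 0.423·(-1.59,1.61) = (-1.2842,2.6313)
  v4: (1-0.423)·(-3.47,0.59) + 0.423·(-2.32,0.05) = (-2.9836,0.3616)
  v5: (1-0.423)·(-2.85,-0.73) + 0.423·(-2.13,-0.45) = (-2.5454,-0.6116)
  v6: (1-0.423)·(-0.86,-3.93) + 0.423·(-1.26,-1.17) = (-1.0292,-2.7625)
  v7: (1-0.423)·(1.86,-1.89) + 0.423·(0.5,-1.73) = (1.2847,-1.8223)
  v8: (1-0.423)·(2.41,-0.64) + 0.423·(0.36,-0.54) = (1.5429,-0.5977)
Shoelace sum Σ(x_i·y_{i+1} − x_{i+1}·y_i):
  i=1: 1.3183·2.2071 − 0.2824·0.7289 = +2.7037 (running +2.7037)
  i=2: 0.2824·2.6313 − -1.2842·2.2071 = +3.5775 (running +6.2812)
  i=3: -1.2842·0.3616 − -2.9836·2.6313 = +7.3862 (running +13.6674)
  i=4: -2.9836·-0.6116 − -2.5454·0.3616 = +2.7450 (running +16.4124)
  i=5: -2.5454·-2.7625 − -1.0292·-0.6116 = +6.4024 (running +22.8149)
  i=6: -1.0292·-1.8223 − 1.2847·-2.7625 = +5.4246 (running +28.2395)
  i=7: 1.2847·-0.5977 − 1.5429·-1.8223 = +2.0437 (running +30.2831)
  i=8: 1.5429·0.7289 − 1.3183·-0.5977 = +1.9125 (running +32.1957)
Area = |Σ|/2 = |32.1957|/2 = 16.0978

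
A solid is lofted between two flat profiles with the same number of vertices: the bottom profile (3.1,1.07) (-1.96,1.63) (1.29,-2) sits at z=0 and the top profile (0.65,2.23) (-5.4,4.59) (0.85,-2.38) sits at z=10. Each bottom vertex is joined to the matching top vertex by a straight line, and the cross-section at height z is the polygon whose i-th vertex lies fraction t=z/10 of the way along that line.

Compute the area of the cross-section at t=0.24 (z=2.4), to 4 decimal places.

Cross-section at t=0.24: each vertex is (1-t)·p0[i] + t·p1[i].
  v1: (1-0.24)·(3.1,1.07) + 0.24·(0.65,2.23) = (2.5120,1.3484)
  v2: (1-0.24)·(-1.96,1.63) + 0.24·(-5.4,4.59) = (-2.7856,2.3404)
  v3: (1-0.24)·(1.29,-2) + 0.24·(0.85,-2.38) = (1.1844,-2.0912)
Shoelace sum Σ(x_i·y_{i+1} − x_{i+1}·y_i):
  i=1: 2.5120·2.3404 − -2.7856·1.3484 = +9.6352 (running +9.6352)
  i=2: -2.7856·-2.0912 − 1.1844·2.3404 = +3.0533 (running +12.6885)
  i=3: 1.1844·1.3484 − 2.5120·-2.0912 = +6.8501 (running +19.5386)
Area = |Σ|/2 = |19.5386|/2 = 9.7693

Area at t=0.24: 9.7693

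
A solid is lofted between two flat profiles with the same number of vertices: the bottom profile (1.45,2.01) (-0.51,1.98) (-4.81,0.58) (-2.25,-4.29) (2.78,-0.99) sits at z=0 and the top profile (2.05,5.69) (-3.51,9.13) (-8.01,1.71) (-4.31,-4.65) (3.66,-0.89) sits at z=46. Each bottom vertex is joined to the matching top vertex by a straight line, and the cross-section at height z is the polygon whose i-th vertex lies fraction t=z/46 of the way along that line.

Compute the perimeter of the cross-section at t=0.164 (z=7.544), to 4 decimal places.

Cross-section at t=0.164: each vertex is (1-t)·p0[i] + t·p1[i].
  v1: (1-0.164)·(1.45,2.01) + 0.164·(2.05,5.69) = (1.5484,2.6135)
  v2: (1-0.164)·(-0.51,1.98) + 0.164·(-3.51,9.13) = (-1.0020,3.1526)
  v3: (1-0.164)·(-4.81,0.58) + 0.164·(-8.01,1.71) = (-5.3348,0.7653)
  v4: (1-0.164)·(-2.25,-4.29) + 0.164·(-4.31,-4.65) = (-2.5878,-4.3490)
  v5: (1-0.164)·(2.78,-0.99) + 0.164·(3.66,-0.89) = (2.9243,-0.9736)
Perimeter = Σ |v_{i+1} − v_i|:
  edge 1→2: √(-2.5504² + 0.5391²) = 2.6068 (running 2.6068)
  edge 2→3: √(-4.3328² + -2.3873²) = 4.9469 (running 7.5537)
  edge 3→4: √(2.7470² + -5.1144²) = 5.8054 (running 13.3591)
  edge 4→5: √(5.5122² + 3.3754²) = 6.4636 (running 19.8226)
  edge 5→1: √(-1.3759² + 3.5871²) = 3.8420 (running 23.6646)
Perimeter = 23.6646

Perimeter at t=0.164: 23.6646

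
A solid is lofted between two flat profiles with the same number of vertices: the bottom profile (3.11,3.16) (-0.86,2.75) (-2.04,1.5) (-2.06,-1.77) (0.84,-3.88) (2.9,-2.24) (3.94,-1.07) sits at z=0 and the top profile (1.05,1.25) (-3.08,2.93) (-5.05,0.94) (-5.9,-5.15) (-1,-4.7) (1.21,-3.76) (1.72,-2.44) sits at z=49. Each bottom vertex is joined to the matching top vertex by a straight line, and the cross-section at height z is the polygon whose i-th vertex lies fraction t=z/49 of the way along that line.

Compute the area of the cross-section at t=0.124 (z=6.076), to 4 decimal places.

Cross-section at t=0.124: each vertex is (1-t)·p0[i] + t·p1[i].
  v1: (1-0.124)·(3.11,3.16) + 0.124·(1.05,1.25) = (2.8546,2.9232)
  v2: (1-0.124)·(-0.86,2.75) + 0.124·(-3.08,2.93) = (-1.1353,2.7723)
  v3: (1-0.124)·(-2.04,1.5) + 0.124·(-5.05,0.94) = (-2.4132,1.4306)
  v4: (1-0.124)·(-2.06,-1.77) + 0.124·(-5.9,-5.15) = (-2.5362,-2.1891)
  v5: (1-0.124)·(0.84,-3.88) + 0.124·(-1,-4.7) = (0.6118,-3.9817)
  v6: (1-0.124)·(2.9,-2.24) + 0.124·(1.21,-3.76) = (2.6904,-2.4285)
  v7: (1-0.124)·(3.94,-1.07) + 0.124·(1.72,-2.44) = (3.6647,-1.2399)
Shoelace sum Σ(x_i·y_{i+1} − x_{i+1}·y_i):
  i=1: 2.8546·2.7723 − -1.1353·2.9232 = +11.2324 (running +11.2324)
  i=2: -1.1353·1.4306 − -2.4132·2.7723 = +5.0662 (running +16.2985)
  i=3: -2.4132·-2.1891 − -2.5362·1.4306 = +8.9110 (running +25.2095)
  i=4: -2.5362·-3.9817 − 0.6118·-2.1891 = +11.4376 (running +36.6471)
  i=5: 0.6118·-2.4285 − 2.6904·-3.9817 = +9.2266 (running +45.8737)
  i=6: 2.6904·-1.2399 − 3.6647·-2.4285 = +5.5639 (running +51.4376)
  i=7: 3.6647·2.9232 − 2.8546·-1.2399 = +14.2519 (running +65.6895)
Area = |Σ|/2 = |65.6895|/2 = 32.8447

Area at t=0.124: 32.8447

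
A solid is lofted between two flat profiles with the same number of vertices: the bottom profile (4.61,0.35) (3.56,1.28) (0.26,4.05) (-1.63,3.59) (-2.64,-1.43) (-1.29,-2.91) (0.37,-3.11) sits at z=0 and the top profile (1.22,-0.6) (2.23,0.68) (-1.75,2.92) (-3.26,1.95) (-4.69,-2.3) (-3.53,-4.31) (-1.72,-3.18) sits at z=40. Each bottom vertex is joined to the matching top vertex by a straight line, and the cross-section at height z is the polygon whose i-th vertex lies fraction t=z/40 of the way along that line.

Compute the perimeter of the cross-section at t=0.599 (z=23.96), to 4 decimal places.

Perimeter at t=0.599: 20.7269

Cross-section at t=0.599: each vertex is (1-t)·p0[i] + t·p1[i].
  v1: (1-0.599)·(4.61,0.35) + 0.599·(1.22,-0.6) = (2.5794,-0.2190)
  v2: (1-0.599)·(3.56,1.28) + 0.599·(2.23,0.68) = (2.7633,0.9206)
  v3: (1-0.599)·(0.26,4.05) + 0.599·(-1.75,2.92) = (-0.9440,3.3731)
  v4: (1-0.599)·(-1.63,3.59) + 0.599·(-3.26,1.95) = (-2.6064,2.6076)
  v5: (1-0.599)·(-2.64,-1.43) + 0.599·(-4.69,-2.3) = (-3.8679,-1.9511)
  v6: (1-0.599)·(-1.29,-2.91) + 0.599·(-3.53,-4.31) = (-2.6318,-3.7486)
  v7: (1-0.599)·(0.37,-3.11) + 0.599·(-1.72,-3.18) = (-0.8819,-3.1519)
Perimeter = Σ |v_{i+1} − v_i|:
  edge 1→2: √(0.1839² + 1.1397²) = 1.1544 (running 1.1544)
  edge 2→3: √(-3.7073² + 2.4525²) = 4.4451 (running 5.5995)
  edge 3→4: √(-1.6624² + -0.7655²) = 1.8302 (running 7.4297)
  edge 4→5: √(-1.2616² + -4.5588²) = 4.7301 (running 12.1598)
  edge 5→6: √(1.2362² + -1.7975²) = 2.1815 (running 14.3413)
  edge 6→7: √(1.7498² + 0.5967²) = 1.8488 (running 16.1901)
  edge 7→1: √(3.4613² + 2.9329²) = 4.5368 (running 20.7269)
Perimeter = 20.7269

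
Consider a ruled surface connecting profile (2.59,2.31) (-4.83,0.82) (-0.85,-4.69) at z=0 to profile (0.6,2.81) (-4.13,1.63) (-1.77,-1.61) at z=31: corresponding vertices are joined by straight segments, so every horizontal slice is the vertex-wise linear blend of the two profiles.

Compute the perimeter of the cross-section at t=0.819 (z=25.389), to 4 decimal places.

Cross-section at t=0.819: each vertex is (1-t)·p0[i] + t·p1[i].
  v1: (1-0.819)·(2.59,2.31) + 0.819·(0.6,2.81) = (0.9602,2.7195)
  v2: (1-0.819)·(-4.83,0.82) + 0.819·(-4.13,1.63) = (-4.2567,1.4834)
  v3: (1-0.819)·(-0.85,-4.69) + 0.819·(-1.77,-1.61) = (-1.6035,-2.1675)
Perimeter = Σ |v_{i+1} − v_i|:
  edge 1→2: √(-5.2169² + -1.2361²) = 5.3613 (running 5.3613)
  edge 2→3: √(2.6532² + -3.6509²) = 4.5131 (running 9.8745)
  edge 3→1: √(2.5637² + 4.8870²) = 5.5186 (running 15.3931)
Perimeter = 15.3931

Perimeter at t=0.819: 15.3931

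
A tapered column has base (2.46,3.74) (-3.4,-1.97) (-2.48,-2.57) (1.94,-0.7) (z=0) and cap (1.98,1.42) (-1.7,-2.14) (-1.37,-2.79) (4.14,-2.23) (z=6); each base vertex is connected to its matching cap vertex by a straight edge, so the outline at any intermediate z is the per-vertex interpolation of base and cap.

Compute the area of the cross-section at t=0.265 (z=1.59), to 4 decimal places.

Cross-section at t=0.265: each vertex is (1-t)·p0[i] + t·p1[i].
  v1: (1-0.265)·(2.46,3.74) + 0.265·(1.98,1.42) = (2.3328,3.1252)
  v2: (1-0.265)·(-3.4,-1.97) + 0.265·(-1.7,-2.14) = (-2.9495,-2.0151)
  v3: (1-0.265)·(-2.48,-2.57) + 0.265·(-1.37,-2.79) = (-2.1858,-2.6283)
  v4: (1-0.265)·(1.94,-0.7) + 0.265·(4.14,-2.23) = (2.5230,-1.1054)
Shoelace sum Σ(x_i·y_{i+1} − x_{i+1}·y_i):
  i=1: 2.3328·-2.0151 − -2.9495·3.1252 = +4.5171 (running +4.5171)
  i=2: -2.9495·-2.6283 − -2.1858·-2.0151 = +3.3476 (running +7.8646)
  i=3: -2.1858·-1.1054 − 2.5230·-2.6283 = +9.0475 (running +16.9122)
  i=4: 2.5230·3.1252 − 2.3328·-1.1054 = +10.4637 (running +27.3759)
Area = |Σ|/2 = |27.3759|/2 = 13.6879

Area at t=0.265: 13.6879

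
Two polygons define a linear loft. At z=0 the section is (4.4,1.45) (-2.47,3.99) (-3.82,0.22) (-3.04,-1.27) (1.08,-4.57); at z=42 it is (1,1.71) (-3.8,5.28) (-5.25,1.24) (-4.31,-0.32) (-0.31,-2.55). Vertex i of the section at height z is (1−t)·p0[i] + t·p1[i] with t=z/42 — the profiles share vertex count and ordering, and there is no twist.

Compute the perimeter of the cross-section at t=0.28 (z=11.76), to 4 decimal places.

Perimeter at t=0.28: 23.9487

Cross-section at t=0.28: each vertex is (1-t)·p0[i] + t·p1[i].
  v1: (1-0.28)·(4.4,1.45) + 0.28·(1,1.71) = (3.4480,1.5228)
  v2: (1-0.28)·(-2.47,3.99) + 0.28·(-3.8,5.28) = (-2.8424,4.3512)
  v3: (1-0.28)·(-3.82,0.22) + 0.28·(-5.25,1.24) = (-4.2204,0.5056)
  v4: (1-0.28)·(-3.04,-1.27) + 0.28·(-4.31,-0.32) = (-3.3956,-1.0040)
  v5: (1-0.28)·(1.08,-4.57) + 0.28·(-0.31,-2.55) = (0.6908,-4.0044)
Perimeter = Σ |v_{i+1} − v_i|:
  edge 1→2: √(-6.2904² + 2.8284²) = 6.8970 (running 6.8970)
  edge 2→3: √(-1.3780² + -3.8456²) = 4.0850 (running 10.9821)
  edge 3→4: √(0.8248² + -1.5096²) = 1.7202 (running 12.7023)
  edge 4→5: √(4.0864² + -3.0004²) = 5.0696 (running 17.7719)
  edge 5→1: √(2.7572² + 5.5272²) = 6.1767 (running 23.9487)
Perimeter = 23.9487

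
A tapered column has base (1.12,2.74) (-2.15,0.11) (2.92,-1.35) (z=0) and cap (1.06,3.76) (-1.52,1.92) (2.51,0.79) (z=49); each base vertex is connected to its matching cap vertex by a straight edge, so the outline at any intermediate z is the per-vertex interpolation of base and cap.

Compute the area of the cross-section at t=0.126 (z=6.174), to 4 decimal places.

Cross-section at t=0.126: each vertex is (1-t)·p0[i] + t·p1[i].
  v1: (1-0.126)·(1.12,2.74) + 0.126·(1.06,3.76) = (1.1124,2.8685)
  v2: (1-0.126)·(-2.15,0.11) + 0.126·(-1.52,1.92) = (-2.0706,0.3381)
  v3: (1-0.126)·(2.92,-1.35) + 0.126·(2.51,0.79) = (2.8683,-1.0804)
Shoelace sum Σ(x_i·y_{i+1} − x_{i+1}·y_i):
  i=1: 1.1124·0.3381 − -2.0706·2.8685 = +6.3157 (running +6.3157)
  i=2: -2.0706·-1.0804 − 2.8683·0.3381 = +1.2673 (running +7.5830)
  i=3: 2.8683·2.8685 − 1.1124·-1.0804 = +9.4297 (running +17.0128)
Area = |Σ|/2 = |17.0128|/2 = 8.5064

Area at t=0.126: 8.5064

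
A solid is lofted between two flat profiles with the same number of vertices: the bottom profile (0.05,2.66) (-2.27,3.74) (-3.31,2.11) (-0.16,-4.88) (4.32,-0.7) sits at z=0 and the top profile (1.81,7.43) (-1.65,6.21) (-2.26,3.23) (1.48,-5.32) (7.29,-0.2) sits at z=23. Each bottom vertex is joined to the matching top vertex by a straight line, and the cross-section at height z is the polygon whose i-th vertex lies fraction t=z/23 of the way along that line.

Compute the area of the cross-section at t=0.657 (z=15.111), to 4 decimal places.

Area at t=0.657: 52.9019

Cross-section at t=0.657: each vertex is (1-t)·p0[i] + t·p1[i].
  v1: (1-0.657)·(0.05,2.66) + 0.657·(1.81,7.43) = (1.2063,5.7939)
  v2: (1-0.657)·(-2.27,3.74) + 0.657·(-1.65,6.21) = (-1.8627,5.3628)
  v3: (1-0.657)·(-3.31,2.11) + 0.657·(-2.26,3.23) = (-2.6201,2.8458)
  v4: (1-0.657)·(-0.16,-4.88) + 0.657·(1.48,-5.32) = (0.9175,-5.1691)
  v5: (1-0.657)·(4.32,-0.7) + 0.657·(7.29,-0.2) = (6.2713,-0.3715)
Shoelace sum Σ(x_i·y_{i+1} − x_{i+1}·y_i):
  i=1: 1.2063·5.3628 − -1.8627·5.7939 = +17.2613 (running +17.2613)
  i=2: -1.8627·2.8458 − -2.6201·5.3628 = +8.7505 (running +26.0118)
  i=3: -2.6201·-5.1691 − 0.9175·2.8458 = +10.9328 (running +36.9445)
  i=4: 0.9175·-0.3715 − 6.2713·-5.1691 = +32.0760 (running +69.0205)
  i=5: 6.2713·5.7939 − 1.2063·-0.3715 = +36.7833 (running +105.8038)
Area = |Σ|/2 = |105.8038|/2 = 52.9019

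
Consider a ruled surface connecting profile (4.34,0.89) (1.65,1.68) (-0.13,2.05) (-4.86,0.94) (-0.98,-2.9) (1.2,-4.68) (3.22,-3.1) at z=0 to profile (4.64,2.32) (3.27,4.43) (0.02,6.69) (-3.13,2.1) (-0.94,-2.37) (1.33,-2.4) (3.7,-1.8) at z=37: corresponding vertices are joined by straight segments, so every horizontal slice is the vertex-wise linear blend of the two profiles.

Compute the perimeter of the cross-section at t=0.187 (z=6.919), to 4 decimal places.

Cross-section at t=0.187: each vertex is (1-t)·p0[i] + t·p1[i].
  v1: (1-0.187)·(4.34,0.89) + 0.187·(4.64,2.32) = (4.3961,1.1574)
  v2: (1-0.187)·(1.65,1.68) + 0.187·(3.27,4.43) = (1.9529,2.1942)
  v3: (1-0.187)·(-0.13,2.05) + 0.187·(0.02,6.69) = (-0.1019,2.9177)
  v4: (1-0.187)·(-4.86,0.94) + 0.187·(-3.13,2.1) = (-4.5365,1.1569)
  v5: (1-0.187)·(-0.98,-2.9) + 0.187·(-0.94,-2.37) = (-0.9725,-2.8009)
  v6: (1-0.187)·(1.2,-4.68) + 0.187·(1.33,-2.4) = (1.2243,-4.2536)
  v7: (1-0.187)·(3.22,-3.1) + 0.187·(3.7,-1.8) = (3.3098,-2.8569)
Perimeter = Σ |v_{i+1} − v_i|:
  edge 1→2: √(-2.4432² + 1.0368²) = 2.6541 (running 2.6541)
  edge 2→3: √(-2.0549² + 0.7234²) = 2.1785 (running 4.8326)
  edge 3→4: √(-4.4345² + -1.7608²) = 4.7713 (running 9.6039)
  edge 4→5: √(3.5640² + -3.9578²) = 5.3260 (running 14.9299)
  edge 5→6: √(2.1968² + -1.4527²) = 2.6337 (running 17.5636)
  edge 6→7: √(2.0854² + 1.3967²) = 2.5100 (running 20.0736)
  edge 7→1: √(1.0863² + 4.0143²) = 4.1587 (running 24.2323)
Perimeter = 24.2323

Perimeter at t=0.187: 24.2323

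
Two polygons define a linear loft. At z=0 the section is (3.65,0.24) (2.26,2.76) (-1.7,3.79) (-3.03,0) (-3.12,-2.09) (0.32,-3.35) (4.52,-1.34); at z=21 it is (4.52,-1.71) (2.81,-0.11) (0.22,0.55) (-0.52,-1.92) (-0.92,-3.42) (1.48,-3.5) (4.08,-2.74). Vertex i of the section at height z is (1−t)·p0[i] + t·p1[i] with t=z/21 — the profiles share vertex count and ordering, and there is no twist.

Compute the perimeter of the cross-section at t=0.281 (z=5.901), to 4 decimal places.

Cross-section at t=0.281: each vertex is (1-t)·p0[i] + t·p1[i].
  v1: (1-0.281)·(3.65,0.24) + 0.281·(4.52,-1.71) = (3.8945,-0.3080)
  v2: (1-0.281)·(2.26,2.76) + 0.281·(2.81,-0.11) = (2.4146,1.9535)
  v3: (1-0.281)·(-1.7,3.79) + 0.281·(0.22,0.55) = (-1.1605,2.8796)
  v4: (1-0.281)·(-3.03,0) + 0.281·(-0.52,-1.92) = (-2.3247,-0.5395)
  v5: (1-0.281)·(-3.12,-2.09) + 0.281·(-0.92,-3.42) = (-2.5018,-2.4637)
  v6: (1-0.281)·(0.32,-3.35) + 0.281·(1.48,-3.5) = (0.6460,-3.3921)
  v7: (1-0.281)·(4.52,-1.34) + 0.281·(4.08,-2.74) = (4.3964,-1.7334)
Perimeter = Σ |v_{i+1} − v_i|:
  edge 1→2: √(-1.4799² + 2.2615²) = 2.7027 (running 2.7027)
  edge 2→3: √(-3.5750² + 0.9260²) = 3.6930 (running 6.3957)
  edge 3→4: √(-1.1642² + -3.4191²) = 3.6119 (running 10.0075)
  edge 4→5: √(-0.1771² + -1.9242²) = 1.9323 (running 11.9399)
  edge 5→6: √(3.1478² + -0.9284²) = 3.2818 (running 15.2217)
  edge 6→7: √(3.7504² + 1.6587²) = 4.1008 (running 19.3226)
  edge 7→1: √(-0.5019² + 1.4255²) = 1.5112 (running 20.8338)
Perimeter = 20.8338

Perimeter at t=0.281: 20.8338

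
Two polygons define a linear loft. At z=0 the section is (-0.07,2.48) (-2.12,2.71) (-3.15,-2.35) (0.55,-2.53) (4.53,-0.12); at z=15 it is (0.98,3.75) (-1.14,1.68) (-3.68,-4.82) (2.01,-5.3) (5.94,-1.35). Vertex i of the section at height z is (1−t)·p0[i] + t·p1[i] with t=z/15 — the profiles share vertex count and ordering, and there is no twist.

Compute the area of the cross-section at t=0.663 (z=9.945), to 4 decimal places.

Area at t=0.663: 40.8191

Cross-section at t=0.663: each vertex is (1-t)·p0[i] + t·p1[i].
  v1: (1-0.663)·(-0.07,2.48) + 0.663·(0.98,3.75) = (0.6261,3.3220)
  v2: (1-0.663)·(-2.12,2.71) + 0.663·(-1.14,1.68) = (-1.4703,2.0271)
  v3: (1-0.663)·(-3.15,-2.35) + 0.663·(-3.68,-4.82) = (-3.5014,-3.9876)
  v4: (1-0.663)·(0.55,-2.53) + 0.663·(2.01,-5.3) = (1.5180,-4.3665)
  v5: (1-0.663)·(4.53,-0.12) + 0.663·(5.94,-1.35) = (5.4648,-0.9355)
Shoelace sum Σ(x_i·y_{i+1} − x_{i+1}·y_i):
  i=1: 0.6261·2.0271 − -1.4703·3.3220 = +6.1535 (running +6.1535)
  i=2: -1.4703·-3.9876 − -3.5014·2.0271 = +12.9605 (running +19.1140)
  i=3: -3.5014·-4.3665 − 1.5180·-3.9876 = +21.3420 (running +40.4560)
  i=4: 1.5180·-0.9355 − 5.4648·-4.3665 = +22.4422 (running +62.8982)
  i=5: 5.4648·3.3220 − 0.6261·-0.9355 = +18.7400 (running +81.6381)
Area = |Σ|/2 = |81.6381|/2 = 40.8191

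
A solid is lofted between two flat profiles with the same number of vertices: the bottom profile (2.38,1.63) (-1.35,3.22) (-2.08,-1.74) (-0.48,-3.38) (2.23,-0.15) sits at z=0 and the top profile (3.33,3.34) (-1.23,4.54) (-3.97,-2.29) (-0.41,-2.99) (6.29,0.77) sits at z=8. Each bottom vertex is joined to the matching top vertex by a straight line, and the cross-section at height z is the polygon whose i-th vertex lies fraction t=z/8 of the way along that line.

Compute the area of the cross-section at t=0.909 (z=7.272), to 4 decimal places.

Area at t=0.909: 41.3332

Cross-section at t=0.909: each vertex is (1-t)·p0[i] + t·p1[i].
  v1: (1-0.909)·(2.38,1.63) + 0.909·(3.33,3.34) = (3.2436,3.1844)
  v2: (1-0.909)·(-1.35,3.22) + 0.909·(-1.23,4.54) = (-1.2409,4.4199)
  v3: (1-0.909)·(-2.08,-1.74) + 0.909·(-3.97,-2.29) = (-3.7980,-2.2399)
  v4: (1-0.909)·(-0.48,-3.38) + 0.909·(-0.41,-2.99) = (-0.4164,-3.0255)
  v5: (1-0.909)·(2.23,-0.15) + 0.909·(6.29,0.77) = (5.9205,0.6863)
Shoelace sum Σ(x_i·y_{i+1} − x_{i+1}·y_i):
  i=1: 3.2436·4.4199 − -1.2409·3.1844 = +18.2877 (running +18.2877)
  i=2: -1.2409·-2.2399 − -3.7980·4.4199 = +19.5663 (running +37.8540)
  i=3: -3.7980·-3.0255 − -0.4164·-2.2399 = +10.5582 (running +48.4122)
  i=4: -0.4164·0.6863 − 5.9205·-3.0255 = +17.6268 (running +66.0390)
  i=5: 5.9205·3.1844 − 3.2436·0.6863 = +16.6273 (running +82.6663)
Area = |Σ|/2 = |82.6663|/2 = 41.3332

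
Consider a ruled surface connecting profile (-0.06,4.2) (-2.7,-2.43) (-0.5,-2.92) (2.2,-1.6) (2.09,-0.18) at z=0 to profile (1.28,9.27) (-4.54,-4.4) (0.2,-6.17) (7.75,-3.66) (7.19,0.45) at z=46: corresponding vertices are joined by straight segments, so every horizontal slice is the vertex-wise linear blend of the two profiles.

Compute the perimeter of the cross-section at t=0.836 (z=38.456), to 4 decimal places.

Perimeter at t=0.836: 38.6977

Cross-section at t=0.836: each vertex is (1-t)·p0[i] + t·p1[i].
  v1: (1-0.836)·(-0.06,4.2) + 0.836·(1.28,9.27) = (1.0602,8.4385)
  v2: (1-0.836)·(-2.7,-2.43) + 0.836·(-4.54,-4.4) = (-4.2382,-4.0769)
  v3: (1-0.836)·(-0.5,-2.92) + 0.836·(0.2,-6.17) = (0.0852,-5.6370)
  v4: (1-0.836)·(2.2,-1.6) + 0.836·(7.75,-3.66) = (6.8398,-3.3222)
  v5: (1-0.836)·(2.09,-0.18) + 0.836·(7.19,0.45) = (6.3536,0.3467)
Perimeter = Σ |v_{i+1} − v_i|:
  edge 1→2: √(-5.2985² + -12.5154²) = 13.5908 (running 13.5908)
  edge 2→3: √(4.3234² + -1.5601²) = 4.5963 (running 18.1871)
  edge 3→4: √(6.7546² + 2.3148²) = 7.1402 (running 25.3274)
  edge 4→5: √(-0.4862² + 3.6688²) = 3.7009 (running 29.0283)
  edge 5→1: √(-5.2934² + 8.0918²) = 9.6694 (running 38.6977)
Perimeter = 38.6977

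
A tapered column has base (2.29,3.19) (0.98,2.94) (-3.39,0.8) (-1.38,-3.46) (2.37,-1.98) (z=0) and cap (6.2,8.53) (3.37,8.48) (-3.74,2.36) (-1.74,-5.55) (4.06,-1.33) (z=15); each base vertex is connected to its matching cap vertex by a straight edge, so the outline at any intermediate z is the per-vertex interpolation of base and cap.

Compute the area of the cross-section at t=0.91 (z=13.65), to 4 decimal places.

Cross-section at t=0.91: each vertex is (1-t)·p0[i] + t·p1[i].
  v1: (1-0.91)·(2.29,3.19) + 0.91·(6.2,8.53) = (5.8481,8.0494)
  v2: (1-0.91)·(0.98,2.94) + 0.91·(3.37,8.48) = (3.1549,7.9814)
  v3: (1-0.91)·(-3.39,0.8) + 0.91·(-3.74,2.36) = (-3.7085,2.2196)
  v4: (1-0.91)·(-1.38,-3.46) + 0.91·(-1.74,-5.55) = (-1.7076,-5.3619)
  v5: (1-0.91)·(2.37,-1.98) + 0.91·(4.06,-1.33) = (3.9079,-1.3885)
Shoelace sum Σ(x_i·y_{i+1} − x_{i+1}·y_i):
  i=1: 5.8481·7.9814 − 3.1549·8.0494 = +21.2810 (running +21.2810)
  i=2: 3.1549·2.2196 − -3.7085·7.9814 = +36.6016 (running +57.8826)
  i=3: -3.7085·-5.3619 − -1.7076·2.2196 = +23.6748 (running +81.5574)
  i=4: -1.7076·-1.3885 − 3.9079·-5.3619 = +23.3248 (running +104.8822)
  i=5: 3.9079·8.0494 − 5.8481·-1.3885 = +39.5763 (running +144.4585)
Area = |Σ|/2 = |144.4585|/2 = 72.2293

Area at t=0.91: 72.2293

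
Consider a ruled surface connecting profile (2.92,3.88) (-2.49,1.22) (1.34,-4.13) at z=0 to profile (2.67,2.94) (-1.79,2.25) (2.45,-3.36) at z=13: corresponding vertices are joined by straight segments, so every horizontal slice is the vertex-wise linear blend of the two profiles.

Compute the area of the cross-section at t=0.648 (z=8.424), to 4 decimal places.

Area at t=0.648: 16.0620

Cross-section at t=0.648: each vertex is (1-t)·p0[i] + t·p1[i].
  v1: (1-0.648)·(2.92,3.88) + 0.648·(2.67,2.94) = (2.7580,3.2709)
  v2: (1-0.648)·(-2.49,1.22) + 0.648·(-1.79,2.25) = (-2.0364,1.8874)
  v3: (1-0.648)·(1.34,-4.13) + 0.648·(2.45,-3.36) = (2.0593,-3.6310)
Shoelace sum Σ(x_i·y_{i+1} − x_{i+1}·y_i):
  i=1: 2.7580·1.8874 − -2.0364·3.2709 = +11.8664 (running +11.8664)
  i=2: -2.0364·-3.6310 − 2.0593·1.8874 = +3.5075 (running +15.3739)
  i=3: 2.0593·3.2709 − 2.7580·-3.6310 = +16.7501 (running +32.1239)
Area = |Σ|/2 = |32.1239|/2 = 16.0620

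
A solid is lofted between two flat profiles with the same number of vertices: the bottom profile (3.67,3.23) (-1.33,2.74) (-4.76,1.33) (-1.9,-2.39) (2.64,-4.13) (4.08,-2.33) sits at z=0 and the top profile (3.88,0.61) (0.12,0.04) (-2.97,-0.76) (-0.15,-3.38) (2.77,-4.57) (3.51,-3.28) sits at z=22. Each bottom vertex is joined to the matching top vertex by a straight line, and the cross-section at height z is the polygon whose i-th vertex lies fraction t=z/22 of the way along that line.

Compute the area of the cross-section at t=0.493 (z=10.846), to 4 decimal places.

Cross-section at t=0.493: each vertex is (1-t)·p0[i] + t·p1[i].
  v1: (1-0.493)·(3.67,3.23) + 0.493·(3.88,0.61) = (3.7735,1.9383)
  v2: (1-0.493)·(-1.33,2.74) + 0.493·(0.12,0.04) = (-0.6152,1.4089)
  v3: (1-0.493)·(-4.76,1.33) + 0.493·(-2.97,-0.76) = (-3.8775,0.2996)
  v4: (1-0.493)·(-1.9,-2.39) + 0.493·(-0.15,-3.38) = (-1.0373,-2.8781)
  v5: (1-0.493)·(2.64,-4.13) + 0.493·(2.77,-4.57) = (2.7041,-4.3469)
  v6: (1-0.493)·(4.08,-2.33) + 0.493·(3.51,-3.28) = (3.7990,-2.7984)
Shoelace sum Σ(x_i·y_{i+1} − x_{i+1}·y_i):
  i=1: 3.7735·1.4089 − -0.6152·1.9383 = +6.5089 (running +6.5089)
  i=2: -0.6152·0.2996 − -3.8775·1.4089 = +5.2787 (running +11.7876)
  i=3: -3.8775·-2.8781 − -1.0373·0.2996 = +11.4706 (running +23.2582)
  i=4: -1.0373·-4.3469 − 2.7041·-2.8781 = +12.2914 (running +35.5496)
  i=5: 2.7041·-2.7984 − 3.7990·-4.3469 = +8.9469 (running +44.4965)
  i=6: 3.7990·1.9383 − 3.7735·-2.7984 = +17.9234 (running +62.4199)
Area = |Σ|/2 = |62.4199|/2 = 31.2100

Area at t=0.493: 31.2100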